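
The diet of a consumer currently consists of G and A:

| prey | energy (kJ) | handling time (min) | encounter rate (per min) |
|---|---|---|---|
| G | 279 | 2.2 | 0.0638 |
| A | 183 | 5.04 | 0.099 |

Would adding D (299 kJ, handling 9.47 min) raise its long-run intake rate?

Intake rate on the current diet: R = (0.0638×279 + 0.099×183) / (1 + 0.0638×2.2 + 0.099×5.04) = 35.92/1.639 = 21.91 kJ/min.
Profitability of D: 299/9.47 = 31.57 kJ/min.
Since 31.57 > R, including D increases the long-run rate.

Yes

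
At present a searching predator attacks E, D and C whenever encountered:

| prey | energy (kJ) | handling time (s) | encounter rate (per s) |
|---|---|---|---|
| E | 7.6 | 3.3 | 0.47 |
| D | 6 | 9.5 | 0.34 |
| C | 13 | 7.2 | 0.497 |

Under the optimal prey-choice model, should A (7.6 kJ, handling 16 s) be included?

Intake rate on the current diet: R = (0.47×7.6 + 0.34×6 + 0.497×13) / (1 + 0.47×3.3 + 0.34×9.5 + 0.497×7.2) = 12.07/9.359 = 1.29 kJ/s.
A: E/h = 7.6/16 = 0.475 kJ/s.
Since 0.475 < R, time spent handling A is better spent searching.

No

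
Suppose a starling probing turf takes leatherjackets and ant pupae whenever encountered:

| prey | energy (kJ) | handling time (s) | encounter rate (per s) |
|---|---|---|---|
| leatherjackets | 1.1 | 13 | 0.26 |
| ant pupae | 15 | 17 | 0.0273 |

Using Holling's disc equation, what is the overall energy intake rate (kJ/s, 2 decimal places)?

0.14 kJ/s

R = Σλ_iE_i / (1 + Σλ_ih_i)
Numerator: 0.26×1.1 + 0.0273×15 = 0.6955
Denominator: 1 + 0.26×13 + 0.0273×17 = 4.844
R = 0.6955/4.844 = 0.1436 kJ/s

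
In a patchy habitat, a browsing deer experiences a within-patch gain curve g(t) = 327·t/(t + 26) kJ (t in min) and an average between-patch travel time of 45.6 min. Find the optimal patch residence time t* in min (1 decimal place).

Optimal t* satisfies g'(t*) = g(t*)/(T + t*).
g'(t) = 327·26/(t + 26)². Setting 327·26/(t+26)² = 327t/[(t+26)(45.6+t)] gives 26(45.6+t) = t(t+26), so t² = 26×45.6 = 1186.
t* = √1186 = 34.43 min.

34.4 min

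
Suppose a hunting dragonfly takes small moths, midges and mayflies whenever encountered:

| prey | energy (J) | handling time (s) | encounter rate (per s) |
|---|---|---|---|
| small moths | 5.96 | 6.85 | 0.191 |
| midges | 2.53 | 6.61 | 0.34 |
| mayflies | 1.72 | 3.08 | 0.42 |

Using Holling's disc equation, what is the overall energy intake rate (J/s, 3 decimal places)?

Energy encountered per unit search time: 0.191×5.96 + 0.34×2.53 + 0.42×1.72 = 2.721 J/s.
Handling time per unit search time: 0.191×6.85 + 0.34×6.61 + 0.42×3.08 = 4.849.
Rate = 2.721/(1 + 4.849) = 0.4652 J/s.

0.465 J/s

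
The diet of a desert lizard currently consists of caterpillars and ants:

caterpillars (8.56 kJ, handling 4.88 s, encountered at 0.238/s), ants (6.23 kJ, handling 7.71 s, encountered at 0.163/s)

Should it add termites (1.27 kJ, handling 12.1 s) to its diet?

No

Intake rate on the current diet: R = (0.238×8.56 + 0.163×6.23) / (1 + 0.238×4.88 + 0.163×7.71) = 3.053/3.418 = 0.8931 kJ/s.
Profitability of termites: 1.27/12.1 = 0.105 kJ/s.
Since 0.105 < R, time spent handling termites is better spent searching.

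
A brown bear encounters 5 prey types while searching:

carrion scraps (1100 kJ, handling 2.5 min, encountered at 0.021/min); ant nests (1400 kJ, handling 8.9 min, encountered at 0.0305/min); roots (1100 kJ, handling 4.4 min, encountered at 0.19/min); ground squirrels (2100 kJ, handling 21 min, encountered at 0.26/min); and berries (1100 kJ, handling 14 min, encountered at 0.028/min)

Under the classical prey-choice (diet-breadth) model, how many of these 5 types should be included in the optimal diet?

3

Profitabilities (E/h, kJ/min): carrion scraps 440, roots 250, ant nests 157, ground squirrels 100, berries 78.6. Add prey in this order while the next type's profitability exceeds the intake rate on those already taken.
Rate on top 1: 21.95. roots: 250 > 21.95 → include.
Rate on top 2: 122.9. ant nests: 157 > 122.9 → include.
Rate on top 3: 127.2. ground squirrels: 100 < 127.2 → exclude; stop.
Optimal diet: carrion scraps, roots, ant nests — 3 of 5 types.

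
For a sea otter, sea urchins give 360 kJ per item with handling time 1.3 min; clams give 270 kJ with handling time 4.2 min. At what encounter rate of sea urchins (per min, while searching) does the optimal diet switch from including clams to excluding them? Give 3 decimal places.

0.233 per min

At the threshold, the rate on sea urchins alone equals the profitability of clams: λ·360/(1 + λ·1.3) = 270/4.2 = 64.29.
Rearranging, λ(360 − 64.29×1.3) = 64.29, so λ = 64.29/276.4 = 0.2326 per min.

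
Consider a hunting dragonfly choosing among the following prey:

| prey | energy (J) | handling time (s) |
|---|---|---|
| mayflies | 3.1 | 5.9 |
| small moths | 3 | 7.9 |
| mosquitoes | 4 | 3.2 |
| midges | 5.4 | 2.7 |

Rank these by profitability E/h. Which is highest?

midges

Profitability E/h (J/s): mayflies = 3.1/5.9 = 0.525, small moths = 3/7.9 = 0.38, mosquitoes = 4/3.2 = 1.25, midges = 5.4/2.7 = 2.
Ranked: midges > mosquitoes > mayflies > small moths.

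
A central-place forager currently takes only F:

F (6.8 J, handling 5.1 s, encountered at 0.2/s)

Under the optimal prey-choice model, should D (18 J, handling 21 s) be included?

Yes

On F alone, R = ΣλE/(1+Σλh) = 1.36/2.02 = 0.6733 J/s.
Profitability of D: 18/21 = 0.8571 J/s.
0.8571 > 0.6733, so adding D raises the average — include it.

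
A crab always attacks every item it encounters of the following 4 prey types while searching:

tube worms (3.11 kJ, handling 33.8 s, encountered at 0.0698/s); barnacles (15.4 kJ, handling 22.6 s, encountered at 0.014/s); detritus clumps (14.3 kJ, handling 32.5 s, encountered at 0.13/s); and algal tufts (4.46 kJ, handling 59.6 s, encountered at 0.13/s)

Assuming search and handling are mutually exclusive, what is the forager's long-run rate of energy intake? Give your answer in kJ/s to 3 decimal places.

0.183 kJ/s

R = (0.0698×3.11 + 0.014×15.4 + 0.13×14.3 + 0.13×4.46) / (1 + 0.0698×33.8 + 0.014×22.6 + 0.13×32.5 + 0.13×59.6) = 2.871/15.65 = 0.1835 kJ/s.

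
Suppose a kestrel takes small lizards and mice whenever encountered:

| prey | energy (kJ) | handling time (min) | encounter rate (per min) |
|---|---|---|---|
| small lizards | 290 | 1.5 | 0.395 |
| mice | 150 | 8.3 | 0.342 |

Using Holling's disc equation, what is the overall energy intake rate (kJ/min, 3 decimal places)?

37.429 kJ/min

R = Σλ_iE_i / (1 + Σλ_ih_i)
Numerator: 0.395×290 + 0.342×150 = 165.9
Denominator: 1 + 0.395×1.5 + 0.342×8.3 = 4.431
R = 165.9/4.431 = 37.43 kJ/min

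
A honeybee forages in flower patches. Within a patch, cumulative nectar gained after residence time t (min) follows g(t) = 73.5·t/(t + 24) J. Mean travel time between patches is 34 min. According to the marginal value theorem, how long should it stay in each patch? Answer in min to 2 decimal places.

Optimal t* satisfies g'(t*) = g(t*)/(T + t*).
g'(t) = 73.5·24/(t + 24)². Setting 73.5·24/(t+24)² = 73.5t/[(t+24)(34+t)] gives 24(34+t) = t(t+24), so t² = 24×34 = 816.
t* = √816 = 28.57 min.

28.57 min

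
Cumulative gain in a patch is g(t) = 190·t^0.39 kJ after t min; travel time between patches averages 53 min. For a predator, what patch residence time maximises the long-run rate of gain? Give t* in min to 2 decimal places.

33.89 min

Optimal t* satisfies g'(t*) = g(t*)/(T + t*).
g'(t) = 0.39·190·t^-0.61. Setting 0.39·190·t^-0.61 = 190·t^0.39/(53+t) gives 0.39(53+t) = t, so 0.61·t = 0.39×53.
t* = 0.39×53/0.61 = 33.89 min.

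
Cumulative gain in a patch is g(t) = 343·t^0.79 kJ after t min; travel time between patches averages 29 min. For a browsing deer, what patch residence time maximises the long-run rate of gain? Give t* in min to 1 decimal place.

By the marginal value theorem, leave when the instantaneous gain rate g'(t) equals the habitat-wide average g(t)/(T + t).
g'(t) = 0.79·343·t^-0.21. Setting 0.79·343·t^-0.21 = 343·t^0.79/(29+t) gives 0.79(29+t) = t, so 0.21·t = 0.79×29.
t* = 0.79×29/0.21 = 109.1 min.

109.1 min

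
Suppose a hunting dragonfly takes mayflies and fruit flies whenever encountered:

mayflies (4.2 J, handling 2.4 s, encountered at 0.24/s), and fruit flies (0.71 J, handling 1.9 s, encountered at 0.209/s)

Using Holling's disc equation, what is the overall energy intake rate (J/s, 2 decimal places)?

0.59 J/s

R = (0.24×4.2 + 0.209×0.71) / (1 + 0.24×2.4 + 0.209×1.9) = 1.156/1.973 = 0.5861 J/s.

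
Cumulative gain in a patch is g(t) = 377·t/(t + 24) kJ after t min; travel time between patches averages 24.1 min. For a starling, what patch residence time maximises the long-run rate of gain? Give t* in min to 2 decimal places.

24.05 min

Optimal t* satisfies g'(t*) = g(t*)/(T + t*).
g'(t) = 377·24/(t + 24)². Setting 377·24/(t+24)² = 377t/[(t+24)(24.1+t)] gives 24(24.1+t) = t(t+24), so t² = 24×24.1 = 578.4.
t* = √578.4 = 24.05 min.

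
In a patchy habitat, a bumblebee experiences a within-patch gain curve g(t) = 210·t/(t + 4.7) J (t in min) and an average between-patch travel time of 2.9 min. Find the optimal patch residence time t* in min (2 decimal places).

By the marginal value theorem, leave when the instantaneous gain rate g'(t) equals the habitat-wide average g(t)/(T + t).
g'(t) = 210·4.7/(t + 4.7)². Setting 210·4.7/(t+4.7)² = 210t/[(t+4.7)(2.9+t)] gives 4.7(2.9+t) = t(t+4.7), so t² = 4.7×2.9 = 13.63.
t* = √13.63 = 3.692 min.

3.69 min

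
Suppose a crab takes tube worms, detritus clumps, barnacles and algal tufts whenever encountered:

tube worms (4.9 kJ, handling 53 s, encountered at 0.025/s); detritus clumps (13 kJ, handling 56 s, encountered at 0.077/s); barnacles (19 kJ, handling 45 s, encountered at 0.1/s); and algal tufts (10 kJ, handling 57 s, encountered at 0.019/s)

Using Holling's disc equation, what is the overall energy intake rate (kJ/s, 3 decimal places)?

0.263 kJ/s

R = Σλ_iE_i / (1 + Σλ_ih_i)
Numerator: 0.025×4.9 + 0.077×13 + 0.1×19 + 0.019×10 = 3.214
Denominator: 1 + 0.025×53 + 0.077×56 + 0.1×45 + 0.019×57 = 12.22
R = 3.214/12.22 = 0.263 kJ/s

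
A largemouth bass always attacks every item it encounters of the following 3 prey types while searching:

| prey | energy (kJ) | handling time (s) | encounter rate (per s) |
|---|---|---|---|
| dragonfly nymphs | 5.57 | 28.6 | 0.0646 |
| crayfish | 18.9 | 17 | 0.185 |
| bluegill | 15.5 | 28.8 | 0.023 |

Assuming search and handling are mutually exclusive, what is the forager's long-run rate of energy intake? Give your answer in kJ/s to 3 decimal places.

R = Σλ_iE_i / (1 + Σλ_ih_i)
Numerator: 0.0646×5.57 + 0.185×18.9 + 0.023×15.5 = 4.213
Denominator: 1 + 0.0646×28.6 + 0.185×17 + 0.023×28.8 = 6.655
R = 4.213/6.655 = 0.633 kJ/s

0.633 kJ/s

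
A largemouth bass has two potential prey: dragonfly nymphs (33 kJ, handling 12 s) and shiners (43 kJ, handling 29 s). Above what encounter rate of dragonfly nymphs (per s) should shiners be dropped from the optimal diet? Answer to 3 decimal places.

0.098 per s

Drop shiners once their profitability E₂/h₂ falls below the rate achievable on dragonfly nymphs alone: E₂/h₂ = λE₁/(1 + λh₁).
Solve for λ: λE₁h₂ = E₂(1 + λh₁) → λ(E₁h₂ − E₂h₁) = E₂ → λ = E₂/(E₁h₂ − E₂h₁).
λ = 43/(33×29 − 43×12) = 43/441 = 0.09751 per s.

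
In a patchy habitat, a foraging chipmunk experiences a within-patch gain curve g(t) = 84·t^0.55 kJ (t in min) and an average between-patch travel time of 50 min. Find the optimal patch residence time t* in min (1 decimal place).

Optimal t* satisfies g'(t*) = g(t*)/(T + t*).
g'(t) = 0.55·84·t^-0.45. Setting 0.55·84·t^-0.45 = 84·t^0.55/(50+t) gives 0.55(50+t) = t, so 0.45·t = 0.55×50.
t* = 0.55×50/0.45 = 61.11 min.

61.1 min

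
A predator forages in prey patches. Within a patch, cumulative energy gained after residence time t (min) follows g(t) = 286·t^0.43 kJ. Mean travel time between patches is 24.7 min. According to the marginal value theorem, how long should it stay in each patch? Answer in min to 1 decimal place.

18.6 min

By the marginal value theorem, leave when the instantaneous gain rate g'(t) equals the habitat-wide average g(t)/(T + t).
g'(t) = 0.43·286·t^-0.57. Setting 0.43·286·t^-0.57 = 286·t^0.43/(24.7+t) gives 0.43(24.7+t) = t, so 0.57·t = 0.43×24.7.
t* = 0.43×24.7/0.57 = 18.63 min.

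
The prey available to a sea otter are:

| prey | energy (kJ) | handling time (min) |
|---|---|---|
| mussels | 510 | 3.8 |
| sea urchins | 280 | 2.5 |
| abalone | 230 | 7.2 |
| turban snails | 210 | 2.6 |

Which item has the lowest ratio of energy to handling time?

abalone

Profitability E/h (kJ/min): mussels = 510/3.8 = 134, sea urchins = 280/2.5 = 112, abalone = 230/7.2 = 31.9, turban snails = 210/2.6 = 80.8.
Ranked: mussels > sea urchins > turban snails > abalone.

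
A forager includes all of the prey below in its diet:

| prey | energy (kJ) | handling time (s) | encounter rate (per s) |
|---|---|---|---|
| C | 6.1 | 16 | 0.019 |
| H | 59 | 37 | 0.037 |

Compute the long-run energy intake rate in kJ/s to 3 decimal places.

R = (0.019×6.1 + 0.037×59) / (1 + 0.019×16 + 0.037×37) = 2.299/2.673 = 0.86 kJ/s.

0.860 kJ/s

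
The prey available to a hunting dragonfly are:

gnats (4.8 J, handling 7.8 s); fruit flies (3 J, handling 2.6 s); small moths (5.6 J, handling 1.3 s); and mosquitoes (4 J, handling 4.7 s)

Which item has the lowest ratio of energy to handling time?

gnats

Profitability E/h (J/s): gnats = 4.8/7.8 = 0.615, fruit flies = 3/2.6 = 1.15, small moths = 5.6/1.3 = 4.31, mosquitoes = 4/4.7 = 0.851.
Ranked: small moths > fruit flies > mosquitoes > gnats.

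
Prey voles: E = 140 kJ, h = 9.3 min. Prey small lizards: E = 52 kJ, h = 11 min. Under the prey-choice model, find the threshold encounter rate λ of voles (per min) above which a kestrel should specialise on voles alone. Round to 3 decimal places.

0.049 per min

Drop small lizards once their profitability E₂/h₂ falls below the rate achievable on voles alone: E₂/h₂ = λE₁/(1 + λh₁).
Solve for λ: λE₁h₂ = E₂(1 + λh₁) → λ(E₁h₂ − E₂h₁) = E₂ → λ = E₂/(E₁h₂ − E₂h₁).
λ = 52/(140×11 − 52×9.3) = 52/1056 = 0.04922 per min.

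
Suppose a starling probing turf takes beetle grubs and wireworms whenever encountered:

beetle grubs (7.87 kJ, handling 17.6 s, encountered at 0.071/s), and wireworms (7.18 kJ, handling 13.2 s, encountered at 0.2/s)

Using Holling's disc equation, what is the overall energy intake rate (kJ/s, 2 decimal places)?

R = (0.071×7.87 + 0.2×7.18) / (1 + 0.071×17.6 + 0.2×13.2) = 1.995/4.89 = 0.408 kJ/s.

0.41 kJ/s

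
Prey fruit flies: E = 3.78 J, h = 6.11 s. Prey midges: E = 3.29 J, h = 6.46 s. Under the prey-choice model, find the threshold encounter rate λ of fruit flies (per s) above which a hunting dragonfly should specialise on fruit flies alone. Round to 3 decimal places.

0.762 per s

At the threshold, the rate on fruit flies alone equals the profitability of midges: λ·3.78/(1 + λ·6.11) = 3.29/6.46 = 0.5093.
Rearranging, λ(3.78 − 0.5093×6.11) = 0.5093, so λ = 0.5093/0.6683 = 0.7621 per s.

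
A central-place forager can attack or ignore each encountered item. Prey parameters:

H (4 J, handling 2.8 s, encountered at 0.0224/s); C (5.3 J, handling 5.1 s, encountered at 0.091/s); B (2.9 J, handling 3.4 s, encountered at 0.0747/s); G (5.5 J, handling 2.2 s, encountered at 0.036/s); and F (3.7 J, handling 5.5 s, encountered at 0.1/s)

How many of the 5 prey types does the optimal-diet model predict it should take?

E/h in descending order: G 2.5, H 1.43, C 1.04, B 0.853, F 0.673 J/s. The optimal diet is the largest prefix of this list for which every included type satisfies E_i/h_i > R on the types above it.
Rate on top 1: 0.1835. H: 1.43 > 0.1835 → include.
Rate on top 2: 0.2519. C: 1.04 > 0.2519 → include.
Rate on top 3: 0.4794. B: 0.853 > 0.4794 → include.
Rate on top 4: 0.5304. F: 0.673 > 0.5304 → include.
Optimal diet: G, H, C, B, F — 5 of 5 types.

5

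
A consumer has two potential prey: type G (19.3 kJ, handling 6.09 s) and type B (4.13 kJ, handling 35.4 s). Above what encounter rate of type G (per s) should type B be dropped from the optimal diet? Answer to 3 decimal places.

0.006 per s

Drop type B once their profitability E₂/h₂ falls below the rate achievable on type G alone: E₂/h₂ = λE₁/(1 + λh₁).
Solve for λ: λE₁h₂ = E₂(1 + λh₁) → λ(E₁h₂ − E₂h₁) = E₂ → λ = E₂/(E₁h₂ − E₂h₁).
λ = 4.13/(19.3×35.4 − 4.13×6.09) = 4.13/658.1 = 0.006276 per s.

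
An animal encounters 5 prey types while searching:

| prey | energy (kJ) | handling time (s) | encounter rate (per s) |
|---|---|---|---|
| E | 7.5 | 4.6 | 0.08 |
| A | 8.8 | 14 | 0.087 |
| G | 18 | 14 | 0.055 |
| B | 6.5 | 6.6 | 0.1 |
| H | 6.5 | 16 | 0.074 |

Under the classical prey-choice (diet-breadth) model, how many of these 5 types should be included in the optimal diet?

E/h in descending order: E 1.63, G 1.29, B 0.985, A 0.629, H 0.406 kJ/s. The optimal diet is the largest prefix of this list for which every included type satisfies E_i/h_i > R on the types above it.
Rate on top 1: 0.4386. G: 1.29 > 0.4386 → include.
Rate on top 2: 0.7437. B: 0.985 > 0.7437 → include.
Rate on top 3: 0.8006. A: 0.629 < 0.8006 → exclude; stop.
Optimal diet: E, G, B — 3 of 5 types.

3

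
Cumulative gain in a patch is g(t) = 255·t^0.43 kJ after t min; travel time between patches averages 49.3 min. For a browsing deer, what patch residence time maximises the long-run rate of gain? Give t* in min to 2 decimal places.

37.19 min

Maximise g(t)/(T+t): set derivative to zero → g'(t)(T+t) = g(t).
g'(t) = 0.43·255·t^-0.57. Setting 0.43·255·t^-0.57 = 255·t^0.43/(49.3+t) gives 0.43(49.3+t) = t, so 0.57·t = 0.43×49.3.
t* = 0.43×49.3/0.57 = 37.19 min.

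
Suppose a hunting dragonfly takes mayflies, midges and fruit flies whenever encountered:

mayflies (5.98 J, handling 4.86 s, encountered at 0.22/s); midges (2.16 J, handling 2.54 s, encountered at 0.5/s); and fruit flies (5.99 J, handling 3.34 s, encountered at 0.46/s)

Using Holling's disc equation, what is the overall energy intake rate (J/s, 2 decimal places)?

1.06 J/s

Energy encountered per unit search time: 0.22×5.98 + 0.5×2.16 + 0.46×5.99 = 5.151 J/s.
Handling time per unit search time: 0.22×4.86 + 0.5×2.54 + 0.46×3.34 = 3.876.
Rate = 5.151/(1 + 3.876) = 1.056 J/s.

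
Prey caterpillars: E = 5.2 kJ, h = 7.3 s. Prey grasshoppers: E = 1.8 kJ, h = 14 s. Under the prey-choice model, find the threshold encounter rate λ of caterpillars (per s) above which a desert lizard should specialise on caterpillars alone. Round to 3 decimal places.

0.030 per s

The zero-one rule: include grasshoppers iff E₂/h₂ > λE₁/(1+λh₁). Equality gives the switch point.
λE₁h₂ = E₂ + λE₂h₁ ⇒ λ = E₂/(E₁h₂ − E₂h₁) = 1.8/(72.8 − 13.14) = 0.03017 per s.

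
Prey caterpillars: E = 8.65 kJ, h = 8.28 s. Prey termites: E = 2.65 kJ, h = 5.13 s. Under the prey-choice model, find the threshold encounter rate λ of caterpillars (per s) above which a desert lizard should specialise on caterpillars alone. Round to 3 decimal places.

The zero-one rule: include termites iff E₂/h₂ > λE₁/(1+λh₁). Equality gives the switch point.
λE₁h₂ = E₂ + λE₂h₁ ⇒ λ = E₂/(E₁h₂ − E₂h₁) = 2.65/(44.37 − 21.94) = 0.1181 per s.

0.118 per s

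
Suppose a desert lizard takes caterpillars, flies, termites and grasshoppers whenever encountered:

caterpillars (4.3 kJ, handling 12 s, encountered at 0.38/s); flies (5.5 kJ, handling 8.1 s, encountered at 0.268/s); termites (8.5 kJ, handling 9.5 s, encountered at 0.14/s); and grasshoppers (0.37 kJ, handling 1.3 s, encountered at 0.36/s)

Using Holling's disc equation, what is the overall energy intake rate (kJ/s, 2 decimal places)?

0.47 kJ/s

R = Σλ_iE_i / (1 + Σλ_ih_i)
Numerator: 0.38×4.3 + 0.268×5.5 + 0.14×8.5 + 0.36×0.37 = 4.431
Denominator: 1 + 0.38×12 + 0.268×8.1 + 0.14×9.5 + 0.36×1.3 = 9.529
R = 4.431/9.529 = 0.465 kJ/s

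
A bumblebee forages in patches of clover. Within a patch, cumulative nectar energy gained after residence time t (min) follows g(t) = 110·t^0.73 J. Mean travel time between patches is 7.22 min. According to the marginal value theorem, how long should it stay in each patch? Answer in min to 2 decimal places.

19.52 min

By the marginal value theorem, leave when the instantaneous gain rate g'(t) equals the habitat-wide average g(t)/(T + t).
g'(t) = 0.73·110·t^-0.27. Setting 0.73·110·t^-0.27 = 110·t^0.73/(7.22+t) gives 0.73(7.22+t) = t, so 0.27·t = 0.73×7.22.
t* = 0.73×7.22/0.27 = 19.52 min.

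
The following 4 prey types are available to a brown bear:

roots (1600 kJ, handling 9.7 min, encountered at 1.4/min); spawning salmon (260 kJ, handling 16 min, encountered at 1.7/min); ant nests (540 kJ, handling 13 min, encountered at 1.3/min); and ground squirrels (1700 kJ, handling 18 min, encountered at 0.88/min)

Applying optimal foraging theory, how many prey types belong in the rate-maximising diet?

Profitabilities (E/h, kJ/min): roots 165, ground squirrels 94.4, ant nests 41.5, spawning salmon 16.2. Add prey in this order while the next type's profitability exceeds the intake rate on those already taken.
Rate on top 1: 153.6. ground squirrels: 94.4 < 153.6 → exclude; stop.
Optimal diet: roots — 1 of 4 types.

1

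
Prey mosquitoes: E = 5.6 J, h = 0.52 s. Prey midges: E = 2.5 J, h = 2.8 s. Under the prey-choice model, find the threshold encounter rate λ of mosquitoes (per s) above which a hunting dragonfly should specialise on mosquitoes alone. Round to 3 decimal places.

Drop midges once their profitability E₂/h₂ falls below the rate achievable on mosquitoes alone: E₂/h₂ = λE₁/(1 + λh₁).
Solve for λ: λE₁h₂ = E₂(1 + λh₁) → λ(E₁h₂ − E₂h₁) = E₂ → λ = E₂/(E₁h₂ − E₂h₁).
λ = 2.5/(5.6×2.8 − 2.5×0.52) = 2.5/14.38 = 0.1739 per s.

0.174 per s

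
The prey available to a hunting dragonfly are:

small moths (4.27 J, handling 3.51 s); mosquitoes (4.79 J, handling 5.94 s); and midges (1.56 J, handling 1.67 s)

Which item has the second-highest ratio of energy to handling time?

midges

Profitability E/h (J/s): small moths = 4.27/3.51 = 1.22, mosquitoes = 4.79/5.94 = 0.806, midges = 1.56/1.67 = 0.934.
Ranked: small moths > midges > mosquitoes.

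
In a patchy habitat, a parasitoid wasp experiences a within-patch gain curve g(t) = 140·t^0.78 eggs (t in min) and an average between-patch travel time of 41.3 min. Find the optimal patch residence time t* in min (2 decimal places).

By the marginal value theorem, leave when the instantaneous gain rate g'(t) equals the habitat-wide average g(t)/(T + t).
g'(t) = 0.78·140·t^-0.22. Setting 0.78·140·t^-0.22 = 140·t^0.78/(41.3+t) gives 0.78(41.3+t) = t, so 0.22·t = 0.78×41.3.
t* = 0.78×41.3/0.22 = 146.4 min.

146.43 min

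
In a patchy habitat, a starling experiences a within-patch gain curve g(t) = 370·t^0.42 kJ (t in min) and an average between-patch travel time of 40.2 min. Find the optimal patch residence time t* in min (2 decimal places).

29.11 min

Maximise g(t)/(T+t): set derivative to zero → g'(t)(T+t) = g(t).
g'(t) = 0.42·370·t^-0.58. Setting 0.42·370·t^-0.58 = 370·t^0.42/(40.2+t) gives 0.42(40.2+t) = t, so 0.58·t = 0.42×40.2.
t* = 0.42×40.2/0.58 = 29.11 min.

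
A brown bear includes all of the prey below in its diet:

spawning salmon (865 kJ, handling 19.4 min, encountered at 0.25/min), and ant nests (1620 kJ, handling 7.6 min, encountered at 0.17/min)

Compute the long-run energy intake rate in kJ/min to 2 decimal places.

68.84 kJ/min

R = Σλ_iE_i / (1 + Σλ_ih_i)
Numerator: 0.25×865 + 0.17×1620 = 491.7
Denominator: 1 + 0.25×19.4 + 0.17×7.6 = 7.142
R = 491.7/7.142 = 68.84 kJ/min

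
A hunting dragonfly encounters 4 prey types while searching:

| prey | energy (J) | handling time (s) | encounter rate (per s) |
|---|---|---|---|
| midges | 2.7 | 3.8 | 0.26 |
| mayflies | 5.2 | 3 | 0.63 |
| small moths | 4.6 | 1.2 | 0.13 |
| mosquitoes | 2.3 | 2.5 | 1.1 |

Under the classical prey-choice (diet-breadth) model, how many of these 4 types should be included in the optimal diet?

2

Profitabilities (E/h, J/s): small moths 3.83, mayflies 1.73, mosquitoes 0.92, midges 0.711. Add prey in this order while the next type's profitability exceeds the intake rate on those already taken.
Rate on top 1: 0.5173. mayflies: 1.73 > 0.5173 → include.
Rate on top 2: 1.272. mosquitoes: 0.92 < 1.272 → exclude; stop.
Optimal diet: small moths, mayflies — 2 of 4 types.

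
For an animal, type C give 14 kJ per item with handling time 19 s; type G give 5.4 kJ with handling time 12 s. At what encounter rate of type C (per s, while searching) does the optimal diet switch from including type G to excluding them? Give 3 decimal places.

At the threshold, the rate on type C alone equals the profitability of type G: λ·14/(1 + λ·19) = 5.4/12 = 0.45.
Rearranging, λ(14 − 0.45×19) = 0.45, so λ = 0.45/5.45 = 0.08257 per s.

0.083 per s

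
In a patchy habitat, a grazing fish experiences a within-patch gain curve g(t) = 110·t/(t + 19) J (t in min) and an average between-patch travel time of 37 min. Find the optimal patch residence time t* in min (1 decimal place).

By the marginal value theorem, leave when the instantaneous gain rate g'(t) equals the habitat-wide average g(t)/(T + t).
g'(t) = 110·19/(t + 19)². Setting 110·19/(t+19)² = 110t/[(t+19)(37+t)] gives 19(37+t) = t(t+19), so t² = 19×37 = 703.
t* = √703 = 26.51 min.

26.5 min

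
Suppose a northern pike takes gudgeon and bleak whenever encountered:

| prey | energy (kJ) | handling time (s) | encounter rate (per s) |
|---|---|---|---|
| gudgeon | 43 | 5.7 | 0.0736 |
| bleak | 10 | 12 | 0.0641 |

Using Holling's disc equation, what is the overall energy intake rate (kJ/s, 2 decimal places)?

R = (0.0736×43 + 0.0641×10) / (1 + 0.0736×5.7 + 0.0641×12) = 3.806/2.189 = 1.739 kJ/s.

1.74 kJ/s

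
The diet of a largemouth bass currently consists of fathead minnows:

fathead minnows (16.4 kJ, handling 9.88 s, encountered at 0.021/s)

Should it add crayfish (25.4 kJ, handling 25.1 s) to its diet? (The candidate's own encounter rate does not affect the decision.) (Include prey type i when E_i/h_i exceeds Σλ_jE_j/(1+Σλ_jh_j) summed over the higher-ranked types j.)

Intake rate on the current diet: R = (0.021×16.4) / (1 + 0.021×9.88) = 0.3444/1.207 = 0.2852 kJ/s.
Profitability of crayfish: 25.4/25.1 = 1.012 kJ/s.
Since 1.012 > R, including crayfish increases the long-run rate.

Yes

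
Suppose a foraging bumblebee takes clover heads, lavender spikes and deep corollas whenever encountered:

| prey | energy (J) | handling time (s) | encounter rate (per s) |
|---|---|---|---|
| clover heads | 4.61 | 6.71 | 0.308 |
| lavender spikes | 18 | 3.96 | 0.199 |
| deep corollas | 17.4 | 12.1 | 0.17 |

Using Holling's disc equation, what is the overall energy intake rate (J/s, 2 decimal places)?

R = (0.308×4.61 + 0.199×18 + 0.17×17.4) / (1 + 0.308×6.71 + 0.199×3.96 + 0.17×12.1) = 7.96/5.912 = 1.346 J/s.

1.35 J/s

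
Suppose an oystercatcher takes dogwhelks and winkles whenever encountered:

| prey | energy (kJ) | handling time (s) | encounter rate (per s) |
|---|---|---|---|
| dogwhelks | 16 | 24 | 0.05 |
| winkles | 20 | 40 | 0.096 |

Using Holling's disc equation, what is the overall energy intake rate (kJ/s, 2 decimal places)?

R = (0.05×16 + 0.096×20) / (1 + 0.05×24 + 0.096×40) = 2.72/6.04 = 0.4503 kJ/s.

0.45 kJ/s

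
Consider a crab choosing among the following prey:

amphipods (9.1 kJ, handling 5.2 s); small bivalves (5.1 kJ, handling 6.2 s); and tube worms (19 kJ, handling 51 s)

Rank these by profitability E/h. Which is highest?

amphipods

In descending order of E/h:
amphipods: 9.1/5.2 = 1.75 kJ/s
small bivalves: 5.1/6.2 = 0.823 kJ/s
tube worms: 19/51 = 0.373 kJ/s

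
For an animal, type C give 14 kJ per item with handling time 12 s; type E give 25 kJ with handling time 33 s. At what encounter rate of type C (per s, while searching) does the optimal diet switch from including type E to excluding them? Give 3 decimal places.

At the threshold, the rate on type C alone equals the profitability of type E: λ·14/(1 + λ·12) = 25/33 = 0.7576.
Rearranging, λ(14 − 0.7576×12) = 0.7576, so λ = 0.7576/4.909 = 0.1543 per s.

0.154 per s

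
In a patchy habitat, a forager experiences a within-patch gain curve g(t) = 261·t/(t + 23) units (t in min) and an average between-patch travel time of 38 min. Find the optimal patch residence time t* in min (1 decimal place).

29.6 min

Optimal t* satisfies g'(t*) = g(t*)/(T + t*).
g'(t) = 261·23/(t + 23)². Setting 261·23/(t+23)² = 261t/[(t+23)(38+t)] gives 23(38+t) = t(t+23), so t² = 23×38 = 874.
t* = √874 = 29.56 min.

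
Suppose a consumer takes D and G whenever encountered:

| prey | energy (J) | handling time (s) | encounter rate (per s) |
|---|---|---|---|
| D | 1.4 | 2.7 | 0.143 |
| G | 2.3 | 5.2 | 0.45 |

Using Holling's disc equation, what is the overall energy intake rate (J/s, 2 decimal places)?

0.33 J/s

R = (0.143×1.4 + 0.45×2.3) / (1 + 0.143×2.7 + 0.45×5.2) = 1.235/3.726 = 0.3315 J/s.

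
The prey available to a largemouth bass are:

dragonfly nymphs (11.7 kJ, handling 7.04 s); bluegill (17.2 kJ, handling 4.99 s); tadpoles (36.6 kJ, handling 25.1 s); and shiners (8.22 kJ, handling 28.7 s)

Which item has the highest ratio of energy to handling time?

Profitability E/h (kJ/s): dragonfly nymphs = 11.7/7.04 = 1.66, bluegill = 17.2/4.99 = 3.45, tadpoles = 36.6/25.1 = 1.46, shiners = 8.22/28.7 = 0.286.
Ranked: bluegill > dragonfly nymphs > tadpoles > shiners.

bluegill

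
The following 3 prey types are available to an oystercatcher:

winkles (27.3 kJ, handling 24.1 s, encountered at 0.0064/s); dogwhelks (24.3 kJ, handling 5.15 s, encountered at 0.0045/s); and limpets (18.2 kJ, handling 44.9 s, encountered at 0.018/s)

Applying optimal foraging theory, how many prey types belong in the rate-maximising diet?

Profitabilities (E/h, kJ/s): dogwhelks 4.72, winkles 1.13, limpets 0.405. Add prey in this order while the next type's profitability exceeds the intake rate on those already taken.
Rate on top 1: 0.1069. winkles: 1.13 > 0.1069 → include.
Rate on top 2: 0.2413. limpets: 0.405 > 0.2413 → include.
Optimal diet: dogwhelks, winkles, limpets — 3 of 3 types.

3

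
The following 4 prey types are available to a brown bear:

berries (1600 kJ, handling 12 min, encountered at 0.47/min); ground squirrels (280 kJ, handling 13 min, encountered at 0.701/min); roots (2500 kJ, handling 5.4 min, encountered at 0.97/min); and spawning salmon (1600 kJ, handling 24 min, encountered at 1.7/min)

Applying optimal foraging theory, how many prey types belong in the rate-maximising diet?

1

Profitabilities (E/h, kJ/min): roots 463, berries 133, spawning salmon 66.7, ground squirrels 21.5. Add prey in this order while the next type's profitability exceeds the intake rate on those already taken.
Rate on top 1: 388.7. berries: 133 < 388.7 → exclude; stop.
Optimal diet: roots — 1 of 4 types.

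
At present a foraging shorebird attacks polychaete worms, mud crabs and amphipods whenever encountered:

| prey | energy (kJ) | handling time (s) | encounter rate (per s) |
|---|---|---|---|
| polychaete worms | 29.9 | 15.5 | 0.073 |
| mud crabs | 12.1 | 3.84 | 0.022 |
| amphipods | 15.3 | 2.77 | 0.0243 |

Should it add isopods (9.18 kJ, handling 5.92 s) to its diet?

Yes

Current rate: (0.073×29.9 + 0.022×12.1 + 0.0243×15.3)/(1 + 0.073×15.5 + 0.022×3.84 + 0.0243×2.77) = 1.235 kJ/s.
Profitability of isopods: 9.18/5.92 = 1.551 kJ/s.
Since 1.551 > R, including isopods increases the long-run rate.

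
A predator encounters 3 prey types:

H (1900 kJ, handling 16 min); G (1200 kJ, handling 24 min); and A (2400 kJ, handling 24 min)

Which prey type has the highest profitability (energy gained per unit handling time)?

Profitability E/h (kJ/min): H = 1900/16 = 119, G = 1200/24 = 50, A = 2400/24 = 100.
Ranked: H > A > G.

H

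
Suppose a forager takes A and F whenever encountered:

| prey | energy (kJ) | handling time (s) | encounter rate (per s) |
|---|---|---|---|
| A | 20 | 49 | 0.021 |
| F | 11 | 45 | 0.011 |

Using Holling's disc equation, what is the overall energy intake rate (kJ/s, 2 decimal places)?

0.21 kJ/s

Energy encountered per unit search time: 0.021×20 + 0.011×11 = 0.541 kJ/s.
Handling time per unit search time: 0.021×49 + 0.011×45 = 1.524.
Rate = 0.541/(1 + 1.524) = 0.2143 kJ/s.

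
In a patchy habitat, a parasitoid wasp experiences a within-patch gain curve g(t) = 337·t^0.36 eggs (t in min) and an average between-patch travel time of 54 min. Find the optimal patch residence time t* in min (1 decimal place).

30.4 min

By the marginal value theorem, leave when the instantaneous gain rate g'(t) equals the habitat-wide average g(t)/(T + t).
g'(t) = 0.36·337·t^-0.64. Setting 0.36·337·t^-0.64 = 337·t^0.36/(54+t) gives 0.36(54+t) = t, so 0.64·t = 0.36×54.
t* = 0.36×54/0.64 = 30.37 min.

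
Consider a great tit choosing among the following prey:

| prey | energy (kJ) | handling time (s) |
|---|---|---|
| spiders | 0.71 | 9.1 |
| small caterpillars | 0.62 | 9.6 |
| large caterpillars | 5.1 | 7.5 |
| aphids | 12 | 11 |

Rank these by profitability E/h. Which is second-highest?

In descending order of E/h:
aphids: 12/11 = 1.09 kJ/s
large caterpillars: 5.1/7.5 = 0.68 kJ/s
spiders: 0.71/9.1 = 0.078 kJ/s
small caterpillars: 0.62/9.6 = 0.0646 kJ/s

large caterpillars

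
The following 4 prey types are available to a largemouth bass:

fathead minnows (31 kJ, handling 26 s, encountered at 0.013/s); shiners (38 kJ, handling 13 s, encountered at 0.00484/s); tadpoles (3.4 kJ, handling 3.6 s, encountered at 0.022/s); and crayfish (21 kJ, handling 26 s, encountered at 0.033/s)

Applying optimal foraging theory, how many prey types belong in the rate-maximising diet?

Profitabilities (E/h, kJ/s): shiners 2.92, fathead minnows 1.19, tadpoles 0.944, crayfish 0.808. Add prey in this order while the next type's profitability exceeds the intake rate on those already taken.
Rate on top 1: 0.173. fathead minnows: 1.19 > 0.173 → include.
Rate on top 2: 0.419. tadpoles: 0.944 > 0.419 → include.
Rate on top 3: 0.4471. crayfish: 0.808 > 0.4471 → include.
Optimal diet: shiners, fathead minnows, tadpoles, crayfish — 4 of 4 types.

4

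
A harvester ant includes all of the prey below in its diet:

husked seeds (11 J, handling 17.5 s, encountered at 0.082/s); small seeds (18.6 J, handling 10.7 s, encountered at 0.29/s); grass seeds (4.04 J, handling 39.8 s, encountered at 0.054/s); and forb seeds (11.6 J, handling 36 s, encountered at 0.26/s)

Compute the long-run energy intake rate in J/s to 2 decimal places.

0.56 J/s

R = (0.082×11 + 0.29×18.6 + 0.054×4.04 + 0.26×11.6) / (1 + 0.082×17.5 + 0.29×10.7 + 0.054×39.8 + 0.26×36) = 9.53/17.05 = 0.559 J/s.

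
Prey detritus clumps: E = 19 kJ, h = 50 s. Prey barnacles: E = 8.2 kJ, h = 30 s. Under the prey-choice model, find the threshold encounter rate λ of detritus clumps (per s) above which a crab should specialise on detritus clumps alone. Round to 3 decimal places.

0.051 per s

At the threshold, the rate on detritus clumps alone equals the profitability of barnacles: λ·19/(1 + λ·50) = 8.2/30 = 0.2733.
Rearranging, λ(19 − 0.2733×50) = 0.2733, so λ = 0.2733/5.333 = 0.05125 per s.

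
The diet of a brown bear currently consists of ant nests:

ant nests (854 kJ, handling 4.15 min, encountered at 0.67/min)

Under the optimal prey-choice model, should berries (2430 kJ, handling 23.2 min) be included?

On ant nests alone, R = ΣλE/(1+Σλh) = 572.2/3.781 = 151.4 kJ/min.
berries: E/h = 2430/23.2 = 104.7 kJ/min.
Since 104.7 < R, time spent handling berries is better spent searching.

No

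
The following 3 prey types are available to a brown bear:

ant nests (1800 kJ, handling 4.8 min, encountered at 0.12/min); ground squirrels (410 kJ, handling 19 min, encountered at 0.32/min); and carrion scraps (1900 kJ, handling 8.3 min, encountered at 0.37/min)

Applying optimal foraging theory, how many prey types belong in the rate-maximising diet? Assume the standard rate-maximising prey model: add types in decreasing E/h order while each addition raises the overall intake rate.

E/h in descending order: ant nests 375, carrion scraps 229, ground squirrels 21.6 kJ/min. The optimal diet is the largest prefix of this list for which every included type satisfies E_i/h_i > R on the types above it.
Rate on top 1: 137.1. carrion scraps: 229 > 137.1 → include.
Rate on top 2: 197.8. ground squirrels: 21.6 < 197.8 → exclude; stop.
Optimal diet: ant nests, carrion scraps — 2 of 3 types.

2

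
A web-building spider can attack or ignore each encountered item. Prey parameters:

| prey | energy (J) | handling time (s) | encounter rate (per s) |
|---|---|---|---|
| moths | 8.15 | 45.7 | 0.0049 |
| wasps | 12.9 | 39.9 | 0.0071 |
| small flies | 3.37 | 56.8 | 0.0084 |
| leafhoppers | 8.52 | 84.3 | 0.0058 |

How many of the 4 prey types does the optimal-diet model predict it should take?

Profitabilities (E/h, J/s): wasps 0.323, moths 0.178, leafhoppers 0.101, small flies 0.0593. Add prey in this order while the next type's profitability exceeds the intake rate on those already taken.
Rate on top 1: 0.07137. moths: 0.178 > 0.07137 → include.
Rate on top 2: 0.08726. leafhoppers: 0.101 > 0.08726 → include.
Rate on top 3: 0.09064. small flies: 0.0593 < 0.09064 → exclude; stop.
Optimal diet: wasps, moths, leafhoppers — 3 of 4 types.

3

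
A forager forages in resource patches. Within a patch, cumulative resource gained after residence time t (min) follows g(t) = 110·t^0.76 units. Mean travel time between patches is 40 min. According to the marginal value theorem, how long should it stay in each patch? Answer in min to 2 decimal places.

By the marginal value theorem, leave when the instantaneous gain rate g'(t) equals the habitat-wide average g(t)/(T + t).
g'(t) = 0.76·110·t^-0.24. Setting 0.76·110·t^-0.24 = 110·t^0.76/(40+t) gives 0.76(40+t) = t, so 0.24·t = 0.76×40.
t* = 0.76×40/0.24 = 126.7 min.

126.67 min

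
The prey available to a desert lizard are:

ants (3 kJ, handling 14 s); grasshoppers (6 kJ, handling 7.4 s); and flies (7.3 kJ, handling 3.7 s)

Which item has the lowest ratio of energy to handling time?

In descending order of E/h:
flies: 7.3/3.7 = 1.97 kJ/s
grasshoppers: 6/7.4 = 0.811 kJ/s
ants: 3/14 = 0.214 kJ/s

ants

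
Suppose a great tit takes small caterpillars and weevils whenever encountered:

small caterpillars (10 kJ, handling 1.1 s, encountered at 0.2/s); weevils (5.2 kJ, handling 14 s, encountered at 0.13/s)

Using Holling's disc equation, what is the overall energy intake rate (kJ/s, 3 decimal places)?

R = (0.2×10 + 0.13×5.2) / (1 + 0.2×1.1 + 0.13×14) = 2.676/3.04 = 0.8803 kJ/s.

0.880 kJ/s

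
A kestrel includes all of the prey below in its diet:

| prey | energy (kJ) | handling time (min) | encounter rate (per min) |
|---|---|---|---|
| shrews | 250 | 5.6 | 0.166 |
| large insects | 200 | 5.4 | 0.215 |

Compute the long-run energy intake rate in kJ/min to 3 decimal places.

27.341 kJ/min

Energy encountered per unit search time: 0.166×250 + 0.215×200 = 84.5 kJ/min.
Handling time per unit search time: 0.166×5.6 + 0.215×5.4 = 2.091.
Rate = 84.5/(1 + 2.091) = 27.34 kJ/min.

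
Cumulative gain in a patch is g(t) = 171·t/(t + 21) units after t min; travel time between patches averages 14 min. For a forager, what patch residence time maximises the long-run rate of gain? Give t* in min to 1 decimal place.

17.1 min

Optimal t* satisfies g'(t*) = g(t*)/(T + t*).
g'(t) = 171·21/(t + 21)². Setting 171·21/(t+21)² = 171t/[(t+21)(14+t)] gives 21(14+t) = t(t+21), so t² = 21×14 = 294.
t* = √294 = 17.15 min.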